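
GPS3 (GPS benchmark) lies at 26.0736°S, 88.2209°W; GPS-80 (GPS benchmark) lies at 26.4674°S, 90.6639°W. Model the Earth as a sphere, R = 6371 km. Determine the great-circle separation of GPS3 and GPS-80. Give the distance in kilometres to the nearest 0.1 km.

247.5 km

Δφ = -0.3938°,  Δλ = -2.4430°
a = sin²(Δφ/2) + cos φ₁ cos φ₂ sin²(Δλ/2) = 0.000377
c = 2·arcsin(√a) = 0.038847 rad = 2.2257°
d = R·c = 6371 × 0.038847 = 247.5 km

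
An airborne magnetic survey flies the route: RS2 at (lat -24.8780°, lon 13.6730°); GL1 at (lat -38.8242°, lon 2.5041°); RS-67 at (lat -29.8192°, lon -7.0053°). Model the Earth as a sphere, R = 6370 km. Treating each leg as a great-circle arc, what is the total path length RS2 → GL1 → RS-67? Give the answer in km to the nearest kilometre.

RS2→GL1: c = 0.293848 rad, d = 1871.81 km
GL1→RS-67: c = 0.208287 rad, d = 1326.79 km
Total = 1871.81 + 1326.79 = 3198.60 km

3199 km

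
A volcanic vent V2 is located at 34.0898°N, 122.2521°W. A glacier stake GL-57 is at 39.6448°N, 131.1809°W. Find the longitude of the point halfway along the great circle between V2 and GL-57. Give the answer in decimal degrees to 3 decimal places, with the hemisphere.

Bx = cos φ₂ cos Δλ = 0.760684,  By = cos φ₂ sin Δλ = -0.119512
φₘ = atan2(sin φ₁ + sin φ₂, √((cos φ₁ + Bx)² + By²)) = 36.95079°
λₘ = λ₁ + atan2(By, cos φ₁ + Bx) = -126.55375°

126.554°W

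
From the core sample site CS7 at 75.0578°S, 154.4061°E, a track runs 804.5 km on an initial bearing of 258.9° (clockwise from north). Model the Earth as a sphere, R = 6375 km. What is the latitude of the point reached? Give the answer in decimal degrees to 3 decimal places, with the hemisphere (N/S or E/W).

74.742°S

δ = d/R = 804.5/6375 = 0.126196 rad
φ₂ = arcsin(sin φ₁ cos δ + cos φ₁ sin δ cos θ)
   = arcsin(-0.96619·0.99205 + 0.25784·0.12586·-0.19252) = -74.74209°
λ₂ = λ₁ + atan2(sin θ sin δ cos φ₁, cos δ − sin φ₁ sin φ₂) = 126.41629°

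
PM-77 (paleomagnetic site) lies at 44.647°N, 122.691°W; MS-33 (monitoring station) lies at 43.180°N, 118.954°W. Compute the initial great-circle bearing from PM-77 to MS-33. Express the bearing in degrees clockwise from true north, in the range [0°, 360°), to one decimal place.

Δλ = 3.7370°
y = sin Δλ · cos φ₂ = 0.047527
x = cos φ₁ sin φ₂ − sin φ₁ cos φ₂ cos Δλ = -0.024512
θ = atan2(y, x) = 117.2818° → 117.2818° (mod 360°)

117.3°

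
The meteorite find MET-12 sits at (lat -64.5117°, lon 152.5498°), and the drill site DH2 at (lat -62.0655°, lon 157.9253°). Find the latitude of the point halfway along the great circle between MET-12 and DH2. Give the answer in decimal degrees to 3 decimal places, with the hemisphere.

Bx = cos φ₂ cos Δλ = 0.466402,  By = cos φ₂ sin Δλ = 0.043887
φₘ = atan2(sin φ₁ + sin φ₂, √((cos φ₁ + Bx)² + By²)) = -63.31387°
λₘ = λ₁ + atan2(By, cos φ₁ + Bx) = 155.35167°

63.314°S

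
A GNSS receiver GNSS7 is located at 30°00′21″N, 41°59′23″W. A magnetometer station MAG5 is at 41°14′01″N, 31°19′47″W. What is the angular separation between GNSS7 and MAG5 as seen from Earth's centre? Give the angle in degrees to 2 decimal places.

14.16°

GNSS7: φ = +30.00583°, λ = -41.98972°
MAG5: φ = +41.23361°, λ = -31.32972°
Δφ = 11.2278°,  Δλ = 10.6600°
a = sin²(Δφ/2) + cos φ₁ cos φ₂ sin²(Δλ/2) = 0.015189
c = 2·arcsin(√a) = 0.247116 rad = 14.1587°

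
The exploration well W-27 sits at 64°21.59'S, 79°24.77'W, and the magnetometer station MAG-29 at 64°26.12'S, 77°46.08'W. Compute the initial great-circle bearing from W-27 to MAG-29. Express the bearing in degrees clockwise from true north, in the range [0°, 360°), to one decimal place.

96.8°

W-27: φ = -64.35983°, λ = -79.41283°
MAG-29: φ = -64.43533°, λ = -77.76800°
Δλ = 1.6448°
y = sin Δλ · cos φ₂ = 0.012387
x = cos φ₁ sin φ₂ − sin φ₁ cos φ₂ cos Δλ = -0.001478
θ = atan2(y, x) = 96.8046° → 96.8046° (mod 360°)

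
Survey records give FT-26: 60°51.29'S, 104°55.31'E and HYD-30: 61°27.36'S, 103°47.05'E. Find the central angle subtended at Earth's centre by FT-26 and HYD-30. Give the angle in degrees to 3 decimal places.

0.814°

FT-26: φ = -60.85483°, λ = +104.92183°
HYD-30: φ = -61.45600°, λ = +103.78417°
Δφ = -0.6012°,  Δλ = -1.1377°
a = sin²(Δφ/2) + cos φ₁ cos φ₂ sin²(Δλ/2) = 0.000050
c = 2·arcsin(√a) = 0.014207 rad = 0.8140°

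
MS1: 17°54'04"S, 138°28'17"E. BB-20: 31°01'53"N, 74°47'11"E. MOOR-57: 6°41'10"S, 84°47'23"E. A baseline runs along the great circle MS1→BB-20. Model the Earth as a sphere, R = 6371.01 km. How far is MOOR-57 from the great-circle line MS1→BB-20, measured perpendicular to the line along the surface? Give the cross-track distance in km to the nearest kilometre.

MS1: φ = -17.90111°, λ = +138.47139°
BB-20: φ = +31.03139°, λ = +74.78639°
MOOR-57: φ = -6.68611°, λ = +84.78972°
δ₁₃ = central angle MS1→MOOR-57 = 0.932843 rad  (haversine)
θ₁₃ = bearing MS1→MOOR-57 = 275.000°,  θ₁₂ = bearing MS1→BB-20 = 308.333°
dₓₜ = R·arcsin(sin δ₁₃ · sin(θ₁₃ − θ₁₂)) = 6371.01·arcsin(0.80332·sin(-33.332°)) = -2912.696 km
|dₓₜ| = 2912.696 km

2913 km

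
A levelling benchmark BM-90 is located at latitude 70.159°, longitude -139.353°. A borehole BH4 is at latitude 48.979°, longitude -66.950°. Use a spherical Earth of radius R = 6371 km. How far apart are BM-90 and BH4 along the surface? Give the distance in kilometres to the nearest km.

Δφ = -21.1800°,  Δλ = 72.4030°
a = sin²(Δφ/2) + cos φ₁ cos φ₂ sin²(Δλ/2) = 0.111485
c = 2·arcsin(√a) = 0.680863 rad = 39.0106°
d = R·c = 6371 × 0.680863 = 4337.8 km

4338 km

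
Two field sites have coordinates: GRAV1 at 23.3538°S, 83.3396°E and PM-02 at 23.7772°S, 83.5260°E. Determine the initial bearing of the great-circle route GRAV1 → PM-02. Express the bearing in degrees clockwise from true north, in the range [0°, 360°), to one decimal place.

Δλ = 0.1864°
y = sin Δλ · cos φ₂ = 0.002977
x = cos φ₁ sin φ₂ − sin φ₁ cos φ₂ cos Δλ = -0.007392
θ = atan2(y, x) = 158.0616° → 158.0616° (mod 360°)

158.1°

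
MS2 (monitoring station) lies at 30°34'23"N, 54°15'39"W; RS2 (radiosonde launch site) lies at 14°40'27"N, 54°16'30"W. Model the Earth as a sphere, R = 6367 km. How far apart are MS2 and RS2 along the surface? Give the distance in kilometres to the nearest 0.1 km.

MS2: φ = +30.57306°, λ = -54.26083°
RS2: φ = +14.67417°, λ = -54.27500°
Δφ = -15.8989°,  Δλ = -0.0142°
a = sin²(Δφ/2) + cos φ₁ cos φ₂ sin²(Δλ/2) = 0.019127
c = 2·arcsin(√a) = 0.277488 rad = 15.8989°
d = R·c = 6367 × 0.277488 = 1766.8 km

1766.8 km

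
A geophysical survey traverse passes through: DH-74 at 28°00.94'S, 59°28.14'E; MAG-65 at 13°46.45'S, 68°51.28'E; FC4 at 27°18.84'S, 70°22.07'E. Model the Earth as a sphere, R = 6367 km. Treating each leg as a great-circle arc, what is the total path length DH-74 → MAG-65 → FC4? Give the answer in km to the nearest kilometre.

DH-74: φ = -28.01567°, λ = +59.46900°
MAG-65: φ = -13.77417°, λ = +68.85467°
FC4: φ = -27.31400°, λ = +70.36783°
DH-74→MAG-65: c = 0.291587 rad, d = 1856.53 km
MAG-65→FC4: c = 0.237597 rad, d = 1512.78 km
Total = 1856.53 + 1512.78 = 3369.31 km

3369 km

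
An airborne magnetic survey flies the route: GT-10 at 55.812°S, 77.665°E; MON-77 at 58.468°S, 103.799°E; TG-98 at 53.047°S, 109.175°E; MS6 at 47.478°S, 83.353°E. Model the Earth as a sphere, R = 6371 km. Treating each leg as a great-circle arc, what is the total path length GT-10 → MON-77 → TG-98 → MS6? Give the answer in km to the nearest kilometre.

4208 km

GT-10→MON-77: c = 0.250119 rad, d = 1593.51 km
MON-77→TG-98: c = 0.108270 rad, d = 689.79 km
TG-98→MS6: c = 0.302110 rad, d = 1924.74 km
Total = 1593.51 + 689.79 + 1924.74 = 4208.04 km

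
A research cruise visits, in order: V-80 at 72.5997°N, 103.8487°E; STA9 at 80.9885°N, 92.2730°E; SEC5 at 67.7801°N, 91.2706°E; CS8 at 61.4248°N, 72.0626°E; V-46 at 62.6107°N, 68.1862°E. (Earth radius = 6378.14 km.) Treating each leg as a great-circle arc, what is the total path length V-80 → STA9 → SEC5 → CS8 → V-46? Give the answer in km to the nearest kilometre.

3837 km

V-80→STA9: c = 0.152804 rad, d = 974.61 km
STA9→SEC5: c = 0.230570 rad, d = 1470.61 km
SEC5→CS8: c = 0.180327 rad, d = 1150.15 km
CS8→V-46: c = 0.037886 rad, d = 241.64 km
Total = 974.61 + 1470.61 + 1150.15 + 241.64 = 3837.01 km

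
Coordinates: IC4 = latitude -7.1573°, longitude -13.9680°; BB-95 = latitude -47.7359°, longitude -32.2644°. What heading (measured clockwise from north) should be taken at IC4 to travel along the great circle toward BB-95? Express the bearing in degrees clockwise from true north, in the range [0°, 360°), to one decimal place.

197.9°

Δλ = -18.2964°
y = sin Δλ · cos φ₂ = -0.211135
x = cos φ₁ sin φ₂ − sin φ₁ cos φ₂ cos Δλ = -0.654727
θ = atan2(y, x) = -162.1266° → 197.8734° (mod 360°)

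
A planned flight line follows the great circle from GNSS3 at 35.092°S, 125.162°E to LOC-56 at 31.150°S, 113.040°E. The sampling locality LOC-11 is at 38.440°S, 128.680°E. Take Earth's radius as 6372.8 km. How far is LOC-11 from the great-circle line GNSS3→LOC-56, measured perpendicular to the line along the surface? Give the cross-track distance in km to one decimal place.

265.8 km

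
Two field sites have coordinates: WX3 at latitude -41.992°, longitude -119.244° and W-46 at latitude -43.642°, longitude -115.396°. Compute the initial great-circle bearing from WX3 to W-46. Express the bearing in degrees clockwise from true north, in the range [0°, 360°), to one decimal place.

121.6°

Δλ = 3.8480°
y = sin Δλ · cos φ₂ = 0.048565
x = cos φ₁ sin φ₂ − sin φ₁ cos φ₂ cos Δλ = -0.029885
θ = atan2(y, x) = 121.6068° → 121.6068° (mod 360°)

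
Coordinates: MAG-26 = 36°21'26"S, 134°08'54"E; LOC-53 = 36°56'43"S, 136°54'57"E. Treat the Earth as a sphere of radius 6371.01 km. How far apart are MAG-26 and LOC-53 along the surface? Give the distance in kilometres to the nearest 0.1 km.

255.4 km

MAG-26: φ = -36.35722°, λ = +134.14833°
LOC-53: φ = -36.94528°, λ = +136.91583°
Δφ = -0.5881°,  Δλ = 2.7675°
a = sin²(Δφ/2) + cos φ₁ cos φ₂ sin²(Δλ/2) = 0.000402
c = 2·arcsin(√a) = 0.040086 rad = 2.2968°
d = R·c = 6371.01 × 0.040086 = 255.4 km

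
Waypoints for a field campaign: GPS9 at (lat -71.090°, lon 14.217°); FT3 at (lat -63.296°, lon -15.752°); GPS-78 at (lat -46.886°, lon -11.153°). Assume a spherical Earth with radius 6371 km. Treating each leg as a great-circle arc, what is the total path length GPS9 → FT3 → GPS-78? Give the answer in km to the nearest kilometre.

3377 km

GPS9→FT3: c = 0.240203 rad, d = 1530.33 km
FT3→GPS-78: c = 0.289888 rad, d = 1846.88 km
Total = 1530.33 + 1846.88 = 3377.21 km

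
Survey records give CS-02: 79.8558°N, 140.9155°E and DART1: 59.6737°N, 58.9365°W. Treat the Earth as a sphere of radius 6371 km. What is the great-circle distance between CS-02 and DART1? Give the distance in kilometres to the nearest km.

4448 km

Δφ = -20.1821°,  Δλ = 160.1480°
a = sin²(Δφ/2) + cos φ₁ cos φ₂ sin²(Δλ/2) = 0.116987
c = 2·arcsin(√a) = 0.698162 rad = 40.0017°
d = R·c = 6371 × 0.698162 = 4448.0 km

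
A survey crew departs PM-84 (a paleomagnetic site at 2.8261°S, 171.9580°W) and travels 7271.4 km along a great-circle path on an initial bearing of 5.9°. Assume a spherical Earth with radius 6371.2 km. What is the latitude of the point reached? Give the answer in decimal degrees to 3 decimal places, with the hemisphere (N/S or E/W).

δ = d/R = 7271.4/6371.2 = 1.141292 rad
φ₂ = arcsin(sin φ₁ cos δ + cos φ₁ sin δ cos θ)
   = arcsin(-0.04930·0.41642 + 0.99878·0.90917·0.99470) = 61.97283°
λ₂ = λ₁ + atan2(sin θ sin δ cos φ₁, cos δ − sin φ₁ sin φ₂) = -160.48599°

61.973°N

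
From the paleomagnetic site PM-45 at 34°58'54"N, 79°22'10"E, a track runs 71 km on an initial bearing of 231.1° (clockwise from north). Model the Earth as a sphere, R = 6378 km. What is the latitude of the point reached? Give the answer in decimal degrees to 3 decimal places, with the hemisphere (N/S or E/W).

34.580°N

PM-45: φ = +34.98167°, λ = +79.36944°
δ = d/R = 71/6378 = 0.011132 rad
φ₂ = arcsin(sin φ₁ cos δ + cos φ₁ sin δ cos θ)
   = arcsin(0.57331·0.99994 + 0.81934·0.01113·-0.62796) = 34.57965°
λ₂ = λ₁ + atan2(sin θ sin δ cos φ₁, cos δ − sin φ₁ sin φ₂) = 78.76656°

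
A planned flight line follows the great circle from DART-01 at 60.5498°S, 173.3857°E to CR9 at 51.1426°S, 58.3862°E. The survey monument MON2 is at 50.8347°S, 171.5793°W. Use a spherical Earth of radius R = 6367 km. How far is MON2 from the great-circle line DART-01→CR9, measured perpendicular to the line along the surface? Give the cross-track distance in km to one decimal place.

δ₁₃ = central angle DART-01→MON2 = 0.223944 rad  (haversine)
θ₁₃ = bearing DART-01→MON2 = 47.538°,  θ₁₂ = bearing DART-01→CR9 = 222.814°
dₓₜ = R·arcsin(sin δ₁₃ · sin(θ₁₃ − θ₁₂)) = 6367·arcsin(0.22208·sin(-175.275°)) = -116.472 km
|dₓₜ| = 116.472 km

116.5 km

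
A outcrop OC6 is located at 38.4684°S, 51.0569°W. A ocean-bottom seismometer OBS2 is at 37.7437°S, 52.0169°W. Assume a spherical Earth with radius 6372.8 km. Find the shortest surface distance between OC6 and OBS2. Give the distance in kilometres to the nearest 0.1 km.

Δφ = 0.7247°,  Δλ = -0.9600°
a = sin²(Δφ/2) + cos φ₁ cos φ₂ sin²(Δλ/2) = 0.000083
c = 2·arcsin(√a) = 0.018270 rad = 1.0468°
d = R·c = 6372.8 × 0.018270 = 116.4 km

116.4 km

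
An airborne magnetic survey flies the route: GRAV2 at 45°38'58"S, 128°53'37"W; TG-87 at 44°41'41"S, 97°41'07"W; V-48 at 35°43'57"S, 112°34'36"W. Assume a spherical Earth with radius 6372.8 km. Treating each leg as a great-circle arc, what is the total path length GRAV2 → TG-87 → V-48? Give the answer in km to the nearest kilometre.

GRAV2: φ = -45.64944°, λ = -128.89361°
TG-87: φ = -44.69472°, λ = -97.68528°
V-48: φ = -35.73250°, λ = -112.57667°
GRAV2→TG-87: c = 0.381921 rad, d = 2433.91 km
TG-87→V-48: c = 0.252019 rad, d = 1606.06 km
Total = 2433.91 + 1606.06 = 4039.97 km

4040 km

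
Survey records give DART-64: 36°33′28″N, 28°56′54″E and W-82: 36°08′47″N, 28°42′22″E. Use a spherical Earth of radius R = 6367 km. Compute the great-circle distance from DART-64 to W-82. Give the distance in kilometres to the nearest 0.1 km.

DART-64: φ = +36.55778°, λ = +28.94833°
W-82: φ = +36.14639°, λ = +28.70611°
Δφ = -0.4114°,  Δλ = -0.2422°
a = sin²(Δφ/2) + cos φ₁ cos φ₂ sin²(Δλ/2) = 0.000016
c = 2·arcsin(√a) = 0.007946 rad = 0.4553°
d = R·c = 6367 × 0.007946 = 50.6 km

50.6 km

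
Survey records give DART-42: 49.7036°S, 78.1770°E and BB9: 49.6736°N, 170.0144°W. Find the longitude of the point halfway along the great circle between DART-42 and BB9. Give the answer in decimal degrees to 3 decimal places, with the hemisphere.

134.107°E

Bx = cos φ₂ cos Δλ = -0.240418,  By = cos φ₂ sin Δλ = 0.600825
φₘ = atan2(sin φ₁ + sin φ₂, √((cos φ₁ + Bx)² + By²)) = -0.02676°
λₘ = λ₁ + atan2(By, cos φ₁ + Bx) = 134.10742°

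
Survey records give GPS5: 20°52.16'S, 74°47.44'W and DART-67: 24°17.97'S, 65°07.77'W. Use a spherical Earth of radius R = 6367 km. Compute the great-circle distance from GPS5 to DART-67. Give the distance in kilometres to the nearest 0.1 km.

GPS5: φ = -20.86933°, λ = -74.79067°
DART-67: φ = -24.29950°, λ = -65.12950°
Δφ = -3.4302°,  Δλ = 9.6612°
a = sin²(Δφ/2) + cos φ₁ cos φ₂ sin²(Δλ/2) = 0.006935
c = 2·arcsin(√a) = 0.166744 rad = 9.5537°
d = R·c = 6367 × 0.166744 = 1061.7 km

1061.7 km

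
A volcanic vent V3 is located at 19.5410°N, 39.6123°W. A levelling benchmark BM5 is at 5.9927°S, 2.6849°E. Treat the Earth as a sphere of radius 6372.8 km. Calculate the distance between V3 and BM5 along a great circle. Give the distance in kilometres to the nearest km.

5431 km

Δφ = -25.5337°,  Δλ = 42.2972°
a = sin²(Δφ/2) + cos φ₁ cos φ₂ sin²(Δλ/2) = 0.170834
c = 2·arcsin(√a) = 0.852196 rad = 48.8273°
d = R·c = 6372.8 × 0.852196 = 5430.9 km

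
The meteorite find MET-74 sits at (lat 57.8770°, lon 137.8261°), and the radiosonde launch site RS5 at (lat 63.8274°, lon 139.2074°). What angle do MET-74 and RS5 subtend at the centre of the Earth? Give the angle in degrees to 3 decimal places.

Δφ = 5.9504°,  Δλ = 1.3813°
a = sin²(Δφ/2) + cos φ₁ cos φ₂ sin²(Δλ/2) = 0.002728
c = 2·arcsin(√a) = 0.104509 rad = 5.9879°

5.988°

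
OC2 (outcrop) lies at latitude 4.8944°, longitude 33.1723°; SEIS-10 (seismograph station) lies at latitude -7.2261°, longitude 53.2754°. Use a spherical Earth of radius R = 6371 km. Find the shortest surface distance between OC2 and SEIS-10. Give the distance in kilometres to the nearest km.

2606 km

Δφ = -12.1205°,  Δλ = 20.1031°
a = sin²(Δφ/2) + cos φ₁ cos φ₂ sin²(Δλ/2) = 0.041256
c = 2·arcsin(√a) = 0.409078 rad = 23.4384°
d = R·c = 6371 × 0.409078 = 2606.2 km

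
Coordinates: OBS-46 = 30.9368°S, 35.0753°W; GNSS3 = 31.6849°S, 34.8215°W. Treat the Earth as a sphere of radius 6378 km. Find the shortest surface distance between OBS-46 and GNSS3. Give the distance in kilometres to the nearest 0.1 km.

Δφ = -0.7481°,  Δλ = 0.2538°
a = sin²(Δφ/2) + cos φ₁ cos φ₂ sin²(Δλ/2) = 0.000046
c = 2·arcsin(√a) = 0.013594 rad = 0.7789°
d = R·c = 6378 × 0.013594 = 86.7 km

86.7 km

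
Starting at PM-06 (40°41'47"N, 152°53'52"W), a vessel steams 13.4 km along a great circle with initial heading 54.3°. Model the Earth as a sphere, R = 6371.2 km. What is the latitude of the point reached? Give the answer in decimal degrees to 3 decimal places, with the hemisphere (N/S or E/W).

PM-06: φ = +40.69639°, λ = -152.89778°
δ = d/R = 13.4/6371.2 = 0.002103 rad
φ₂ = arcsin(sin φ₁ cos δ + cos φ₁ sin δ cos θ)
   = arcsin(0.65205·1.00000 + 0.75818·0.00210·0.58354) = 40.76664°
λ₂ = λ₁ + atan2(sin θ sin δ cos φ₁, cos δ − sin φ₁ sin φ₂) = -152.76857°

40.767°N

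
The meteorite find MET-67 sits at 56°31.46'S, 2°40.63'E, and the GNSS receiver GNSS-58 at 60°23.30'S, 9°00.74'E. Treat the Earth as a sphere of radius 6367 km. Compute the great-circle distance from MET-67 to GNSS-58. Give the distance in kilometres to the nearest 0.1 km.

565.2 km

MET-67: φ = -56.52433°, λ = +2.67717°
GNSS-58: φ = -60.38833°, λ = +9.01233°
Δφ = -3.8640°,  Δλ = 6.3352°
a = sin²(Δφ/2) + cos φ₁ cos φ₂ sin²(Δλ/2) = 0.001969
c = 2·arcsin(√a) = 0.088771 rad = 5.0862°
d = R·c = 6367 × 0.088771 = 565.2 km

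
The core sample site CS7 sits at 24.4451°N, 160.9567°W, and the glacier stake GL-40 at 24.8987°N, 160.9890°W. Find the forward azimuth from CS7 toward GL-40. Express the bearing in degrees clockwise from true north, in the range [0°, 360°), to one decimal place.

Δλ = -0.0323°
y = sin Δλ · cos φ₂ = -0.000511
x = cos φ₁ sin φ₂ − sin φ₁ cos φ₂ cos Δλ = 0.007917
θ = atan2(y, x) = -3.6956° → 356.3044° (mod 360°)

356.3°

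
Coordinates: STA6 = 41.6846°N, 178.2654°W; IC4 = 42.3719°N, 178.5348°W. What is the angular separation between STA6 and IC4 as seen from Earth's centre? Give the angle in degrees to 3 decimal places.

0.716°

Δφ = 0.6873°,  Δλ = -0.2694°
a = sin²(Δφ/2) + cos φ₁ cos φ₂ sin²(Δλ/2) = 0.000039
c = 2·arcsin(√a) = 0.012494 rad = 0.7158°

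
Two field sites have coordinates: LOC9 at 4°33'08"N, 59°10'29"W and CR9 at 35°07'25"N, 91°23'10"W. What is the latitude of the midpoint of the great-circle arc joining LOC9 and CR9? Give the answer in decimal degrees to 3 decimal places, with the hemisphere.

20.574°N

LOC9: φ = +4.55222°, λ = -59.17472°
CR9: φ = +35.12361°, λ = -91.38611°
Bx = cos φ₂ cos Δλ = 0.692025,  By = cos φ₂ sin Δλ = -0.435984
φₘ = atan2(sin φ₁ + sin φ₂, √((cos φ₁ + Bx)² + By²)) = 20.57392°
λₘ = λ₁ + atan2(By, cos φ₁ + Bx) = -73.64967°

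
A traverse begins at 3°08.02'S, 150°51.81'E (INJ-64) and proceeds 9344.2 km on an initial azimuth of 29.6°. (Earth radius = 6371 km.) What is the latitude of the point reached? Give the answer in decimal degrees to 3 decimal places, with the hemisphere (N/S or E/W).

59.072°N

INJ-64: φ = -3.13367°, λ = +150.86350°
δ = d/R = 9344.2/6371 = 1.466677 rad
φ₂ = arcsin(sin φ₁ cos δ + cos φ₁ sin δ cos θ)
   = arcsin(-0.05467·0.10393 + 0.99850·0.99458·0.86949) = 59.07175°
λ₂ = λ₁ + atan2(sin θ sin δ cos φ₁, cos δ − sin φ₁ sin φ₂) = -136.22759°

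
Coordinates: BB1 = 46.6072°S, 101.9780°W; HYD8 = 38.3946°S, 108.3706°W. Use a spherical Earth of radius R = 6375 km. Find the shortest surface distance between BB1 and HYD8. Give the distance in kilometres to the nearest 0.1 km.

1052.7 km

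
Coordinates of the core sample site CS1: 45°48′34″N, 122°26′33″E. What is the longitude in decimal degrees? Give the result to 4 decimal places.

122.4425°E

122° + 26′/60 + 33″/3600 = 122 + 0.43333 + 0.00917 = 122.4425°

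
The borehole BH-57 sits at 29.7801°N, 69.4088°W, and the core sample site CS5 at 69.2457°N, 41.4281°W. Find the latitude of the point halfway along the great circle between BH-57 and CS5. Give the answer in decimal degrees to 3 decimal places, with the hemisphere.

50.209°N

Bx = cos φ₂ cos Δλ = 0.312938,  By = cos φ₂ sin Δλ = 0.166257
φₘ = atan2(sin φ₁ + sin φ₂, √((cos φ₁ + Bx)² + By²)) = 50.20927°
λₘ = λ₁ + atan2(By, cos φ₁ + Bx) = -61.39473°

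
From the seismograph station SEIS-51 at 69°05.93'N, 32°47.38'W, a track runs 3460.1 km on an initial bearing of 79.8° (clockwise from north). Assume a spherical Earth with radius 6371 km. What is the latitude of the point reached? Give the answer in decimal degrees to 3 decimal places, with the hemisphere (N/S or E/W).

56.349°N

SEIS-51: φ = +69.09883°, λ = -32.78967°
δ = d/R = 3460.1/6371 = 0.543102 rad
φ₂ = arcsin(sin φ₁ cos δ + cos φ₁ sin δ cos θ)
   = arcsin(0.93420·0.85611 + 0.35676·0.51679·0.17708) = 56.34861°
λ₂ = λ₁ + atan2(sin θ sin δ cos φ₁, cos δ − sin φ₁ sin φ₂) = 33.82677°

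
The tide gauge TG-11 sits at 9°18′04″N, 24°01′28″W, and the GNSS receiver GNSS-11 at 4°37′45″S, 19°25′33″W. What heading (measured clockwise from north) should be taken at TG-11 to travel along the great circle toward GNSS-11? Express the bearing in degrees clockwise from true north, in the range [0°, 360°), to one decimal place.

TG-11: φ = +9.30111°, λ = -24.02444°
GNSS-11: φ = -4.62917°, λ = -19.42583°
Δλ = 4.5986°
y = sin Δλ · cos φ₂ = 0.079913
x = cos φ₁ sin φ₂ − sin φ₁ cos φ₂ cos Δλ = -0.240222
θ = atan2(y, x) = 161.5996° → 161.5996° (mod 360°)

161.6°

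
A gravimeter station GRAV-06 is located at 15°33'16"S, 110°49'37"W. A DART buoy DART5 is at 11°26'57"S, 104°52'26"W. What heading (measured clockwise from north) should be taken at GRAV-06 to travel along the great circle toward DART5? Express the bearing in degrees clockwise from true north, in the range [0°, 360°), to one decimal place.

55.4°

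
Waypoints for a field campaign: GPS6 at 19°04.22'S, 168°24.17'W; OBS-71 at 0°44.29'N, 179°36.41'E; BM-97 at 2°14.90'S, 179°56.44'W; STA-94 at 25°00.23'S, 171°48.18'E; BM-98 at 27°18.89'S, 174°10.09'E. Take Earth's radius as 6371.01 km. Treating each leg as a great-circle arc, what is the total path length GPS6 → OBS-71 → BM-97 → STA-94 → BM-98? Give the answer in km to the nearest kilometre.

5928 km

GPS6: φ = -19.07033°, λ = -168.40283°
OBS-71: φ = +0.73817°, λ = +179.60683°
BM-97: φ = -2.24833°, λ = -179.94067°
STA-94: φ = -25.00383°, λ = +171.80300°
BM-98: φ = -27.31483°, λ = +174.16817°
GPS6→OBS-71: c = 0.402174 rad, d = 2562.25 km
OBS-71→BM-97: c = 0.052719 rad, d = 335.87 km
BM-97→STA-94: c = 0.420762 rad, d = 2680.68 km
STA-94→BM-98: c = 0.054766 rad, d = 348.92 km
Total = 2562.25 + 335.87 + 2680.68 + 348.92 = 5927.72 km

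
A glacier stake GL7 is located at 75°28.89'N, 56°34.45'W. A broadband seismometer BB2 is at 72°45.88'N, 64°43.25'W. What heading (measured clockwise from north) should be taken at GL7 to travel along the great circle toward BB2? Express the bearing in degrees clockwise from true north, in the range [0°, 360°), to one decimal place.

223.3°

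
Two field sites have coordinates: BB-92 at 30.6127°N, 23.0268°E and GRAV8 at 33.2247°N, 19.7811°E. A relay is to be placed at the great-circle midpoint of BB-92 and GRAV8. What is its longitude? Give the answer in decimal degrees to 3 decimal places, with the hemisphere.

Bx = cos φ₂ cos Δλ = 0.835186,  By = cos φ₂ sin Δλ = -0.047362
φₘ = atan2(sin φ₁ + sin φ₂, √((cos φ₁ + Bx)² + By²)) = 31.92901°
λₘ = λ₁ + atan2(By, cos φ₁ + Bx) = 21.42700°

21.427°E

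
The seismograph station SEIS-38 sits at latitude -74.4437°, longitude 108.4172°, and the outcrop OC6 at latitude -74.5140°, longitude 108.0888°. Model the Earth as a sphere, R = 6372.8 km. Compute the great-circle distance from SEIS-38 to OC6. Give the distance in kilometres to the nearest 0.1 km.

12.5 km

Δφ = -0.0703°,  Δλ = -0.3284°
a = sin²(Δφ/2) + cos φ₁ cos φ₂ sin²(Δλ/2) = 0.000001
c = 2·arcsin(√a) = 0.001964 rad = 0.1125°
d = R·c = 6372.8 × 0.001964 = 12.5 km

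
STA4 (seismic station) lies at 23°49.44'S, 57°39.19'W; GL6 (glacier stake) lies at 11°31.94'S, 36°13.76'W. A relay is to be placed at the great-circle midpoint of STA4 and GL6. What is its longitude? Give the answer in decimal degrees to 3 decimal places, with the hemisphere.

STA4: φ = -23.82400°, λ = -57.65317°
GL6: φ = -11.53233°, λ = -36.22933°
Bx = cos φ₂ cos Δλ = 0.912111,  By = cos φ₂ sin Δλ = 0.357890
φₘ = atan2(sin φ₁ + sin φ₂, √((cos φ₁ + Bx)² + By²)) = -17.97133°
λₘ = λ₁ + atan2(By, cos φ₁ + Bx) = -46.56929°

46.569°W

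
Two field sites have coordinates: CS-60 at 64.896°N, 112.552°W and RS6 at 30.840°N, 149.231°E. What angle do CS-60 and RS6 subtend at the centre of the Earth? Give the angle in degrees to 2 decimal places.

65.66°

Δφ = -34.0560°,  Δλ = -98.2170°
a = sin²(Δφ/2) + cos φ₁ cos φ₂ sin²(Δλ/2) = 0.293923
c = 2·arcsin(√a) = 1.145978 rad = 65.6597°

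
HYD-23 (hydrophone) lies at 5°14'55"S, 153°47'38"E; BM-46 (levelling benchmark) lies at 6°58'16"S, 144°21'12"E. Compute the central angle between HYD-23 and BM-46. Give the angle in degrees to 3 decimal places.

HYD-23: φ = -5.24861°, λ = +153.79389°
BM-46: φ = -6.97111°, λ = +144.35333°
Δφ = -1.7225°,  Δλ = -9.4406°
a = sin²(Δφ/2) + cos φ₁ cos φ₂ sin²(Δλ/2) = 0.006920
c = 2·arcsin(√a) = 0.166560 rad = 9.5432°

9.543°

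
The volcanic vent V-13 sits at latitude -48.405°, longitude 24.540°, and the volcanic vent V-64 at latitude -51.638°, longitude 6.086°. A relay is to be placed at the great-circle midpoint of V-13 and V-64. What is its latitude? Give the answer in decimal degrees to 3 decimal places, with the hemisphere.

Bx = cos φ₂ cos Δλ = 0.588714,  By = cos φ₂ sin Δλ = -0.196456
φₘ = atan2(sin φ₁ + sin φ₂, √((cos φ₁ + Bx)² + By²)) = -50.38803°
λₘ = λ₁ + atan2(By, cos φ₁ + Bx) = 15.62627°

50.388°S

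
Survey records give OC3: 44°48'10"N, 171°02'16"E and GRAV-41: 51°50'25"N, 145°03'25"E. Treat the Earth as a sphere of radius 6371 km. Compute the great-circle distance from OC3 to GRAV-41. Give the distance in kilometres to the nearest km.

OC3: φ = +44.80278°, λ = +171.03778°
GRAV-41: φ = +51.84028°, λ = +145.05694°
Δφ = 7.0375°,  Δλ = -25.9808°
a = sin²(Δφ/2) + cos φ₁ cos φ₂ sin²(Δλ/2) = 0.025919
c = 2·arcsin(√a) = 0.323393 rad = 18.5291°
d = R·c = 6371 × 0.323393 = 2060.3 km

2060 km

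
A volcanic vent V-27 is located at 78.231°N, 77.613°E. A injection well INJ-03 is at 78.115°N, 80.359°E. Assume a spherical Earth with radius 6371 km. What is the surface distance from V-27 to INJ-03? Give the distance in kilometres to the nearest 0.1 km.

63.9 km

Δφ = -0.1160°,  Δλ = 2.7460°
a = sin²(Δφ/2) + cos φ₁ cos φ₂ sin²(Δλ/2) = 0.000025
c = 2·arcsin(√a) = 0.010028 rad = 0.5746°
d = R·c = 6371 × 0.010028 = 63.9 km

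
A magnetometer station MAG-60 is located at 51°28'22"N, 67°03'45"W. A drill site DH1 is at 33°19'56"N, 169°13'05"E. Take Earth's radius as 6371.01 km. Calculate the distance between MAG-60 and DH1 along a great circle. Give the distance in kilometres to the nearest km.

MAG-60: φ = +51.47278°, λ = -67.06250°
DH1: φ = +33.33222°, λ = +169.21806°
Δφ = -18.1406°,  Δλ = -123.7194°
a = sin²(Δφ/2) + cos φ₁ cos φ₂ sin²(Δλ/2) = 0.429512
c = 2·arcsin(√a) = 1.429350 rad = 81.8957°
d = R·c = 6371.01 × 1.429350 = 9106.4 km

9106 km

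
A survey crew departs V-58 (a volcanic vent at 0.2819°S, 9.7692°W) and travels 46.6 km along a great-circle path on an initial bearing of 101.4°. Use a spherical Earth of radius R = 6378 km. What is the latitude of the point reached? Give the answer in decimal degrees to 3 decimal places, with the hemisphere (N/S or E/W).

0.365°S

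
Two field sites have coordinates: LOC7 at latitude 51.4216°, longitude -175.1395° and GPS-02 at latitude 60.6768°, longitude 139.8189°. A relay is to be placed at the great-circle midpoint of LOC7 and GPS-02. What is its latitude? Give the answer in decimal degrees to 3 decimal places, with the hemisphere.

58.090°N

Bx = cos φ₂ cos Δλ = 0.346044,  By = cos φ₂ sin Δλ = -0.346547
φₘ = atan2(sin φ₁ + sin φ₂, √((cos φ₁ + Bx)² + By²)) = 58.08990°
λₘ = λ₁ + atan2(By, cos φ₁ + Bx) = 165.19354°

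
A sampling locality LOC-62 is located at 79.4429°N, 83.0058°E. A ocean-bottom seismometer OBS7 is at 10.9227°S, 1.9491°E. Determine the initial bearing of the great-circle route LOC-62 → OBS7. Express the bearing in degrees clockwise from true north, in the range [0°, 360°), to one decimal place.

Δλ = -81.0567°
y = sin Δλ · cos φ₂ = -0.969947
x = cos φ₁ sin φ₂ − sin φ₁ cos φ₂ cos Δλ = -0.184773
θ = atan2(y, x) = -100.7855° → 259.2145° (mod 360°)

259.2°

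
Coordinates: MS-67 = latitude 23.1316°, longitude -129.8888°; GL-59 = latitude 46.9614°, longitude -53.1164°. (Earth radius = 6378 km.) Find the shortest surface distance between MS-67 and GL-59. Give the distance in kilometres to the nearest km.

7178 km

Δφ = 23.8298°,  Δλ = 76.7724°
a = sin²(Δφ/2) + cos φ₁ cos φ₂ sin²(Δλ/2) = 0.284630
c = 2·arcsin(√a) = 1.125484 rad = 64.4855°
d = R·c = 6378 × 1.125484 = 7178.3 km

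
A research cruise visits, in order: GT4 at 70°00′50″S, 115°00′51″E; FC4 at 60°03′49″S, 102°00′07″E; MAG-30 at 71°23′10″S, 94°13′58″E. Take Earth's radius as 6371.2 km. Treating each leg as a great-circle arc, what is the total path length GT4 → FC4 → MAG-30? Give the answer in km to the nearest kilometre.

2563 km

GT4: φ = -70.01389°, λ = +115.01417°
FC4: φ = -60.06361°, λ = +102.00194°
MAG-30: φ = -71.38611°, λ = +94.23278°
GT4→FC4: c = 0.197408 rad, d = 1257.73 km
FC4→MAG-30: c = 0.204929 rad, d = 1305.64 km
Total = 1257.73 + 1305.64 = 2563.37 km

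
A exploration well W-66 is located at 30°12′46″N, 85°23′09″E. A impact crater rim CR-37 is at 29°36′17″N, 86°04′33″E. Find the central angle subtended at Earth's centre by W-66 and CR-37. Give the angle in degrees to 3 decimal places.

0.853°

W-66: φ = +30.21278°, λ = +85.38583°
CR-37: φ = +29.60472°, λ = +86.07583°
Δφ = -0.6081°,  Δλ = 0.6900°
a = sin²(Δφ/2) + cos φ₁ cos φ₂ sin²(Δλ/2) = 0.000055
c = 2·arcsin(√a) = 0.014886 rad = 0.8529°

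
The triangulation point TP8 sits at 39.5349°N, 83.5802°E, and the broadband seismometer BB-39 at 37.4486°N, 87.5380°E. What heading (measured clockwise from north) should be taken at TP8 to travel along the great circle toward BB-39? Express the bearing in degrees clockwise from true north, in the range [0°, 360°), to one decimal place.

122.7°

Δλ = 3.9578°
y = sin Δλ · cos φ₂ = 0.054796
x = cos φ₁ sin φ₂ − sin φ₁ cos φ₂ cos Δλ = -0.035200
θ = atan2(y, x) = 122.7155° → 122.7155° (mod 360°)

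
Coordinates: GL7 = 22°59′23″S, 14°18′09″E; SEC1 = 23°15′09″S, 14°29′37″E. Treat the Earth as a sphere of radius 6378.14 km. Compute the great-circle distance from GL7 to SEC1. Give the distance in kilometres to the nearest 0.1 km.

35.2 km

GL7: φ = -22.98972°, λ = +14.30250°
SEC1: φ = -23.25250°, λ = +14.49361°
Δφ = -0.2628°,  Δλ = 0.1911°
a = sin²(Δφ/2) + cos φ₁ cos φ₂ sin²(Δλ/2) = 0.000008
c = 2·arcsin(√a) = 0.005518 rad = 0.3161°
d = R·c = 6378.14 × 0.005518 = 35.2 km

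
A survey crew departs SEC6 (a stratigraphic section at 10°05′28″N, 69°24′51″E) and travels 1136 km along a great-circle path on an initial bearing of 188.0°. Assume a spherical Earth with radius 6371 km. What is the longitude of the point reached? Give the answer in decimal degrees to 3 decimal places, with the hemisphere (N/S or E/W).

SEC6: φ = +10.09111°, λ = +69.41417°
δ = d/R = 1136/6371 = 0.178308 rad
φ₂ = arcsin(sin φ₁ cos δ + cos φ₁ sin δ cos θ)
   = arcsin(0.17521·0.98415 + 0.98453·0.17736·-0.99027) = -0.02781°
λ₂ = λ₁ + atan2(sin θ sin δ cos φ₁, cos δ − sin φ₁ sin φ₂) = 67.99971°

68.000°E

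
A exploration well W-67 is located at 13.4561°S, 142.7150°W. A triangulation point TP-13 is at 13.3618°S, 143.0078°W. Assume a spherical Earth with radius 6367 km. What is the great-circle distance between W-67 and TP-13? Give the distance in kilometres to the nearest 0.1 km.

33.3 km

Δφ = 0.0943°,  Δλ = -0.2928°
a = sin²(Δφ/2) + cos φ₁ cos φ₂ sin²(Δλ/2) = 0.000007
c = 2·arcsin(√a) = 0.005236 rad = 0.3000°
d = R·c = 6367 × 0.005236 = 33.3 km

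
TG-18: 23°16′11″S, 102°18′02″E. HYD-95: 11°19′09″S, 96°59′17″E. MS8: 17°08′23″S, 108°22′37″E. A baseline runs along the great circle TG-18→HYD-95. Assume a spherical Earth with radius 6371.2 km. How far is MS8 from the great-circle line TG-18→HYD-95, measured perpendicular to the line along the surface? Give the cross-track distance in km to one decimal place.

TG-18: φ = -23.26972°, λ = +102.30056°
HYD-95: φ = -11.31917°, λ = +96.98806°
MS8: φ = -17.13972°, λ = +108.37694°
δ₁₃ = central angle TG-18→MS8 = 0.146075 rad  (haversine)
θ₁₃ = bearing TG-18→MS8 = 44.023°,  θ₁₂ = bearing TG-18→HYD-95 = 336.155°
dₓₜ = R·arcsin(sin δ₁₃ · sin(θ₁₃ − θ₁₂)) = 6371.2·arcsin(0.14556·sin(-292.132°)) = 861.658 km
|dₓₜ| = 861.658 km

861.7 km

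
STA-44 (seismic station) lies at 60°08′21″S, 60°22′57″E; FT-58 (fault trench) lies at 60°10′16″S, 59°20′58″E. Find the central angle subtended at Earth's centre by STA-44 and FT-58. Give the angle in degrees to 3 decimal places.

0.515°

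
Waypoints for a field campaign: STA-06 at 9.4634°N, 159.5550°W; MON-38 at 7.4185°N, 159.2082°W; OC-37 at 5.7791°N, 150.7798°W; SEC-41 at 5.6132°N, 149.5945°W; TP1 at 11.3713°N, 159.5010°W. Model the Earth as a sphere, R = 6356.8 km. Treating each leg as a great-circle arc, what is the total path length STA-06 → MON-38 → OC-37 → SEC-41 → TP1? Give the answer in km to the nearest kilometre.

2569 km

STA-06→MON-38: c = 0.036189 rad, d = 230.05 km
MON-38→OC-37: c = 0.148897 rad, d = 946.51 km
OC-37→SEC-41: c = 0.020788 rad, d = 132.14 km
SEC-41→TP1: c = 0.198279 rad, d = 1260.42 km
Total = 230.05 + 946.51 + 132.14 + 1260.42 = 2569.12 km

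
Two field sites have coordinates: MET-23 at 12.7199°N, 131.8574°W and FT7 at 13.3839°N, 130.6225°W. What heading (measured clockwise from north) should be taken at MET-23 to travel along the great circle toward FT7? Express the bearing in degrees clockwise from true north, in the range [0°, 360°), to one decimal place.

Δλ = 1.2349°
y = sin Δλ · cos φ₂ = 0.020966
x = cos φ₁ sin φ₂ − sin φ₁ cos φ₂ cos Δλ = 0.011638
θ = atan2(y, x) = 60.9649° → 60.9649° (mod 360°)

61.0°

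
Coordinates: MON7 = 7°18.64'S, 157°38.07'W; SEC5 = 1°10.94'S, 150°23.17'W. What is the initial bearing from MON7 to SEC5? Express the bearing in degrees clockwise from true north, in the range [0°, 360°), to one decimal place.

50.0°

MON7: φ = -7.31067°, λ = -157.63450°
SEC5: φ = -1.18233°, λ = -150.38617°
Δλ = 7.2483°
y = sin Δλ · cos φ₂ = 0.126143
x = cos φ₁ sin φ₂ − sin φ₁ cos φ₂ cos Δλ = 0.105739
θ = atan2(y, x) = 50.0287° → 50.0287° (mod 360°)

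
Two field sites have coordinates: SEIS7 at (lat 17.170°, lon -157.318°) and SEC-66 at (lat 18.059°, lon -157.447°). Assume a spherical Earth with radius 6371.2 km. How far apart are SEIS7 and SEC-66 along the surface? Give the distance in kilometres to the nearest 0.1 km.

Δφ = 0.8890°,  Δλ = -0.1290°
a = sin²(Δφ/2) + cos φ₁ cos φ₂ sin²(Δλ/2) = 0.000061
c = 2·arcsin(√a) = 0.015664 rad = 0.8975°
d = R·c = 6371.2 × 0.015664 = 99.8 km

99.8 km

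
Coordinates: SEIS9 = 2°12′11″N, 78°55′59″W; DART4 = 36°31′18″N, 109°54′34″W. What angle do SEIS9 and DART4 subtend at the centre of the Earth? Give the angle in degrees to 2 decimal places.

44.65°

SEIS9: φ = +2.20306°, λ = -78.93306°
DART4: φ = +36.52167°, λ = -109.90944°
Δφ = 34.3186°,  Δλ = -30.9764°
a = sin²(Δφ/2) + cos φ₁ cos φ₂ sin²(Δλ/2) = 0.144307
c = 2·arcsin(√a) = 0.779329 rad = 44.6522°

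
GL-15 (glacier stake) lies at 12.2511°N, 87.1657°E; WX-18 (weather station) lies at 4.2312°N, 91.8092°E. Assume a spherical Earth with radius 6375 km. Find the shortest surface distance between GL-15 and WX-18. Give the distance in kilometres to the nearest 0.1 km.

1028.2 km

Δφ = -8.0199°,  Δλ = 4.6435°
a = sin²(Δφ/2) + cos φ₁ cos φ₂ sin²(Δλ/2) = 0.006490
c = 2·arcsin(√a) = 0.161290 rad = 9.2413°
d = R·c = 6375 × 0.161290 = 1028.2 km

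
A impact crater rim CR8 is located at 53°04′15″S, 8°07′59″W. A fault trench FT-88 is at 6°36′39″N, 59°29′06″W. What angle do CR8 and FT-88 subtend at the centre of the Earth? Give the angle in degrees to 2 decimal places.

73.70°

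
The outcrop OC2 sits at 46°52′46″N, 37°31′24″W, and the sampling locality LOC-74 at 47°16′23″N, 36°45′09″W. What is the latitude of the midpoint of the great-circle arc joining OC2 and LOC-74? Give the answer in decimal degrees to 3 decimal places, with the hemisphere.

47.077°N

OC2: φ = +46.87944°, λ = -37.52333°
LOC-74: φ = +47.27306°, λ = -36.75250°
Bx = cos φ₂ cos Δλ = 0.678444,  By = cos φ₂ sin Δλ = 0.009128
φₘ = atan2(sin φ₁ + sin φ₂, √((cos φ₁ + Bx)² + By²)) = 47.07690°
λₘ = λ₁ + atan2(By, cos φ₁ + Bx) = -37.13934°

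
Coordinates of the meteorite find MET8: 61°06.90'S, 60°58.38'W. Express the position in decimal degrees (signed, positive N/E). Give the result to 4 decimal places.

lat: 61.1150° S → -61.1150°
lon: 60.9730° W → -60.9730°

-61.1150°, -60.9730°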